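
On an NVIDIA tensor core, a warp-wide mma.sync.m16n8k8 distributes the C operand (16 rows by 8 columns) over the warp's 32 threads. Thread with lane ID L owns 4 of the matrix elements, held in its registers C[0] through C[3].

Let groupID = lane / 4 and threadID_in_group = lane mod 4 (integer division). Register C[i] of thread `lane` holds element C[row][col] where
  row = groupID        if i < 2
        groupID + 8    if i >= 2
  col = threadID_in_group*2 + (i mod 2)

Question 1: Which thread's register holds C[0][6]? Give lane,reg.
r=0→G=0,rhi=0  c=6→T=3,p=0
L=0*4+3=3  i=0*2+0=0

3,0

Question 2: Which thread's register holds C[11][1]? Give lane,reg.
r:11=>grp=3,rB=1  c:1=>tig=0,lo=1
L=3*4+0=12  i=1*2+1=3

12,3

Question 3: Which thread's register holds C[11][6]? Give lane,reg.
15,2

r=11⇒gr=3,Rb=1  c=6⇒th=3,odd=0
L=3*4+3=15  i=1*2+0=2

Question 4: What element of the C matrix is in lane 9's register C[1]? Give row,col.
L=9⇒gr=9>>2=2, th=9&3=1
[1]⇒row 2+0=2  col 1·2+1=3

2,3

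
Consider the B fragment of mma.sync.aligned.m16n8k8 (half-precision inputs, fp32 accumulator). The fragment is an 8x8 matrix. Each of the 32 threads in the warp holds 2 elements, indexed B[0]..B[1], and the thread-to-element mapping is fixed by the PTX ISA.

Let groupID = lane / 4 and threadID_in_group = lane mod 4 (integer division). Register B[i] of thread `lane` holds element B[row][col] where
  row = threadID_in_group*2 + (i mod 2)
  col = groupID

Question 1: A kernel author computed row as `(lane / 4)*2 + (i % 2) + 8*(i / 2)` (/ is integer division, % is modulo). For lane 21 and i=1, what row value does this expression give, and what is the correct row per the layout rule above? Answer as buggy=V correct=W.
`(lane / 4)*2 + (i % 2) + 8*(i / 2)`[21,1]=>11
lane 21: grp=5 (21/4), tig=1 (21%4)
i=1: r=1*2+1=3, c=grp=5
row: 11 vs 3

buggy=11 correct=3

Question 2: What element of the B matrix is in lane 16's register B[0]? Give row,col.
0,4

lane 16: gid=4 (16/4), tid=0 (16%4)
i=0: r=0*2+0=0, c=gid=4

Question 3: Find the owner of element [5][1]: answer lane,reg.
c=1⇒gr=1  r=5⇒th=2,odd=1
L=1*4+2=6  i=1=1

6,1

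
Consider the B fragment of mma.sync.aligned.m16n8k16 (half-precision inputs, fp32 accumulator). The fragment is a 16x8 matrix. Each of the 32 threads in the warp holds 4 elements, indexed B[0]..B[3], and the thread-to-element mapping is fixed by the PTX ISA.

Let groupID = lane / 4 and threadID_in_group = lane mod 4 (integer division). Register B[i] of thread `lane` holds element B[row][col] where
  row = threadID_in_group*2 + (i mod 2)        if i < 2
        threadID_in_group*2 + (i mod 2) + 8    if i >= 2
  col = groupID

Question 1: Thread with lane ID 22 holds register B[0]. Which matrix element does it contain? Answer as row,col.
lane 22: grp=5 (22/4), tig=2 (22%4)
i=0: r=2*2+0+0=4, c=grp=5

4,5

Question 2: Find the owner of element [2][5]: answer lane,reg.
21,0

c=5⇒gr=5  r=2⇒Rb=0,th=1,odd=0
L=5*4+1=21  i=0*2+0=0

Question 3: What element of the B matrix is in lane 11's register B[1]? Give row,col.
7,2

L=11=>grp=11>>2=2, tig=11&3=3
[1]=>row 3·2+1+0=7  col grp=2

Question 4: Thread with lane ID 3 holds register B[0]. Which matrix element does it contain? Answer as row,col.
lane 3: gid=0 (3/4), tid=3 (3%4)
i=0: r=3*2+0+0=6, c=gid=0

6,0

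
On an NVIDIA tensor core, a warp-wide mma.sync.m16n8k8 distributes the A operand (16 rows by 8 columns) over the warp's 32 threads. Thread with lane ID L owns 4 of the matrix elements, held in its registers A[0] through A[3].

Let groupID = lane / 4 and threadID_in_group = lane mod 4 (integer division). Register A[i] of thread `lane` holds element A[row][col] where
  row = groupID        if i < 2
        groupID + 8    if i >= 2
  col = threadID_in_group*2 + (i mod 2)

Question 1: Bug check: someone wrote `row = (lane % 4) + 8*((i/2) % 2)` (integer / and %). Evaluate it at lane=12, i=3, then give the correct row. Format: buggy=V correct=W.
buggy=8 correct=11

`(lane % 4) + 8*((i/2) % 2)`[12,3]->8
lane 12: gid=3 (12/4), tid=0 (12%4)
i=3: r=3+8=11, c=0*2+1=1
row: 8 vs 11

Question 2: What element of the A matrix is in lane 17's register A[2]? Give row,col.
12,2

L=17->g=17>>2=4, t=17&3=1
[2]->row 4+8=12  col 1·2+0=2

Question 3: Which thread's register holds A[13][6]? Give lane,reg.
23,2

r: 13->gid=5,r8=1  c: 6->tid=3,i&1=0
L=5*4+3=23  i=1*2+0=2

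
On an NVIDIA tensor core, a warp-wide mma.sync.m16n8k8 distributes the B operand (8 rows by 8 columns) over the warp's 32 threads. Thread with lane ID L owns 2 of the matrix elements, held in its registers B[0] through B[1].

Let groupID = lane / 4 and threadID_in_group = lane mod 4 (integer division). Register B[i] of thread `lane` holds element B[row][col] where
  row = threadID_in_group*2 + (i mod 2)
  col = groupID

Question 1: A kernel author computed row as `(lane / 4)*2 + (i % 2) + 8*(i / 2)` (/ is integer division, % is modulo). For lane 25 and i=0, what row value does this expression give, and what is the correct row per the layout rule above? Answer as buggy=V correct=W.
`(lane / 4)*2 + (i % 2) + 8*(i / 2)`[25,0]=>12
lane 25: grp=6 (25/4), tig=1 (25%4)
i=0: r=1*2+0=2, c=grp=6
row: 12 vs 2

buggy=12 correct=2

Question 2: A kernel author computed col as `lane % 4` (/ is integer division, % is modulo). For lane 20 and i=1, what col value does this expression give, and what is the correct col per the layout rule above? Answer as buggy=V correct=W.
`lane % 4`[20,1]→0
L=20→G=20>>2=5, T=20&3=0
[1]→row 0·2+1=1  col G=5
col: 0 vs 5

buggy=0 correct=5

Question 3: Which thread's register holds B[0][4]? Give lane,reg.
c:4=>grp=4  r:0=>tig=0,lo=0
L=4*4+0=16  i=0=0

16,0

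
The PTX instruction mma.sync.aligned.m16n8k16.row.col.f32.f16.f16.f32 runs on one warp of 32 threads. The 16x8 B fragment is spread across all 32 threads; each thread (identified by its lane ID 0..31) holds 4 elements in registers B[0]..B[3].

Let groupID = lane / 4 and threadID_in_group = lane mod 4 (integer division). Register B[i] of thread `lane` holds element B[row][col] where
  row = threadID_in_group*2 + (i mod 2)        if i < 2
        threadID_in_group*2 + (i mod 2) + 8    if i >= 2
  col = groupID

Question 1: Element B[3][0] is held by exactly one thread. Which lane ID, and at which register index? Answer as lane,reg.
1,1

c=0→G=0  r=3→rhi=0,T=1,p=1
L=0*4+1=1  i=0*2+1=1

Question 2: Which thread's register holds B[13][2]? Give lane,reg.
10,3

c=2->g=2  r=13->rb=1,t=2,b0=1
L=2*4+2=10  i=1*2+1=3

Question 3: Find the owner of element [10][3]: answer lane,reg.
c=3->g=3  r=10->rb=1,t=1,b0=0
L=3*4+1=13  i=1*2+0=2

13,2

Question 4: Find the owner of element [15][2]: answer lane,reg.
c=2⇒gr=2  r=15⇒Rb=1,th=3,odd=1
L=2*4+3=11  i=1*2+1=3

11,3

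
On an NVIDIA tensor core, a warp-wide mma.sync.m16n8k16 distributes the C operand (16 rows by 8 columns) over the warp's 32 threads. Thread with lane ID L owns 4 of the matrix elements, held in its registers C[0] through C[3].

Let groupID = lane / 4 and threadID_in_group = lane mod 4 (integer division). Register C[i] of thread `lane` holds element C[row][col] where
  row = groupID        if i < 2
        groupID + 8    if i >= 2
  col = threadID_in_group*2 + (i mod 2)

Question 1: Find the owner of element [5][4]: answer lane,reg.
22,0

r=5→G=5,rhi=0  c=4→T=2,p=0
L=5*4+2=22  i=0*2+0=0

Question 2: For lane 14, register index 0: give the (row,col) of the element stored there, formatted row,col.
14: gid=3,tid=2
[0] (3+0,2*2+0) = (3,4)

3,4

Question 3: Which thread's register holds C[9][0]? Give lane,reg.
r=9->g=1,rb=1  c=0->t=0,b0=0
L=1*4+0=4  i=1*2+0=2

4,2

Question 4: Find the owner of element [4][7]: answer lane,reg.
r=4→G=4,rhi=0  c=7→T=3,p=1
L=4*4+3=19  i=0*2+1=1

19,1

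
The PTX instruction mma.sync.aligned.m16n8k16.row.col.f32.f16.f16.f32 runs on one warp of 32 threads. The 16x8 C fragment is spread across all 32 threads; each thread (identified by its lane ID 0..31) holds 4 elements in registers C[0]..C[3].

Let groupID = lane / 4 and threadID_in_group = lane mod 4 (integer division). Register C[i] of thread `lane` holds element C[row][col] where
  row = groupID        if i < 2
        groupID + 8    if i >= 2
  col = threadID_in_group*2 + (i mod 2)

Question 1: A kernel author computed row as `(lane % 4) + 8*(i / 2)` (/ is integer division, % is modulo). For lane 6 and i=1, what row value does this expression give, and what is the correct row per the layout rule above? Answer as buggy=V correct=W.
`(lane % 4) + 8*(i / 2)`[6,1]⇒2
6: gr=1,th=2
[1] (1+0,2*2+1) = (1,5)
row: 2 vs 1

buggy=2 correct=1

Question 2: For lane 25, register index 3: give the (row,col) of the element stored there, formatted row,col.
14,3

lane 25: g=6 (25/4), t=1 (25%4)
i=3: r=6+8=14, c=1*2+1=3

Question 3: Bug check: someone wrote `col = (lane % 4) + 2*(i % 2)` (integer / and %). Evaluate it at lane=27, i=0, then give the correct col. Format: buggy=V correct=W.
`(lane % 4) + 2*(i % 2)`[27,0]⇒3
27: gr=6,th=3
[0] (6+0,3*2+0) = (6,6)
col: 3 vs 6

buggy=3 correct=6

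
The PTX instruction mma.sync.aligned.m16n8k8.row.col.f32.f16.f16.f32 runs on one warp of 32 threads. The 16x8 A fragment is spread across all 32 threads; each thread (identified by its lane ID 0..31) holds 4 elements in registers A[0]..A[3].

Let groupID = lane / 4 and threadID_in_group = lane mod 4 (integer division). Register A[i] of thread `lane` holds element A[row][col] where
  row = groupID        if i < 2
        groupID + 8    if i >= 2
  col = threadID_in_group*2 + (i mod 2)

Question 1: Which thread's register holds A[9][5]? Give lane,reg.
6,3

r:9=>grp=1,rB=1  c:5=>tig=2,lo=1
L=1*4+2=6  i=1*2+1=3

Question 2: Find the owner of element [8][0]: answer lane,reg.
0,2

r: 8->gid=0,r8=1  c: 0->tid=0,i&1=0
L=0*4+0=0  i=1*2+0=2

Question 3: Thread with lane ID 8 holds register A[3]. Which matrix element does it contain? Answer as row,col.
lane 8->8/4=2, 8 mod 4=0
i=3  r:2+8->10  c:2·0+1->1

10,1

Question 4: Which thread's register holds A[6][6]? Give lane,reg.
27,0

r=6->g=6,rb=0  c=6->t=3,b0=0
L=6*4+3=27  i=0*2+0=0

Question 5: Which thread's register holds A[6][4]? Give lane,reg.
26,0

r=6->g=6,rb=0  c=4->t=2,b0=0
L=6*4+2=26  i=0*2+0=0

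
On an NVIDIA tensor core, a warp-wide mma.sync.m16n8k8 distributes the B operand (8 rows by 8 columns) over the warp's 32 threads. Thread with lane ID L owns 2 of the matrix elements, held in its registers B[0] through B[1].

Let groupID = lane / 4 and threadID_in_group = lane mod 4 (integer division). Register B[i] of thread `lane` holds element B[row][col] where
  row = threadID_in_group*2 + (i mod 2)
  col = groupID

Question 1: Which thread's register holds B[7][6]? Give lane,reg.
27,1

c=6->g=6  r=7->t=3,b0=1
L=6*4+3=27  i=1=1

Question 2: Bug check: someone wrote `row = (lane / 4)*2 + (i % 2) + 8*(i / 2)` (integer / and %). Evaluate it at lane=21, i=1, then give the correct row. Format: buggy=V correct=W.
`(lane / 4)*2 + (i % 2) + 8*(i / 2)`[21,1]→11
lane 21→21/4=5, 21 mod 4=1
i=1  r:2·1+1→3  c:5
row: 11 vs 3

buggy=11 correct=3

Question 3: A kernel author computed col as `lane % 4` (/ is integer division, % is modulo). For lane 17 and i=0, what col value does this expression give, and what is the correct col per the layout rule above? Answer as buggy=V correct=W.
`lane % 4`[17,0]->1
L=17->g=17>>2=4, t=17&3=1
[0]->row 1·2+0=2  col g=4
col: 1 vs 4

buggy=1 correct=4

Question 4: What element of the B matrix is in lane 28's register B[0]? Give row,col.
0,7

lane 28⇒28/4=7, 28 mod 4=0
i=0  r:2·0+0⇒0  c:7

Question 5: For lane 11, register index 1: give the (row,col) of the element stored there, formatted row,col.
7,2

L=11=>grp=11>>2=2, tig=11&3=3
[1]=>row 3·2+1=7  col grp=2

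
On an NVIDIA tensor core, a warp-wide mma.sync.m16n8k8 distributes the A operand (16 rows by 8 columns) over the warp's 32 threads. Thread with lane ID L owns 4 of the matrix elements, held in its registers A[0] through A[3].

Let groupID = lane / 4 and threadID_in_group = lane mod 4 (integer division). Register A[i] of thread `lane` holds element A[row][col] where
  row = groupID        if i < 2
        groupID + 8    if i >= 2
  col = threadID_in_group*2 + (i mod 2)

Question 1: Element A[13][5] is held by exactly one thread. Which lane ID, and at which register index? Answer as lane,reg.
22,3

r=13⇒gr=5,Rb=1  c=5⇒th=2,odd=1
L=5*4+2=22  i=1*2+1=3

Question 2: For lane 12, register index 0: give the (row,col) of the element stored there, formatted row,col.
L=12->g=12>>2=3, t=12&3=0
[0]->row 3+0=3  col 0·2+0=0

3,0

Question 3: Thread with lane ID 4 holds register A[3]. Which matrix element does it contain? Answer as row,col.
9,1

4: grp=1,tig=0
[3] (1+8,0*2+1) = (9,1)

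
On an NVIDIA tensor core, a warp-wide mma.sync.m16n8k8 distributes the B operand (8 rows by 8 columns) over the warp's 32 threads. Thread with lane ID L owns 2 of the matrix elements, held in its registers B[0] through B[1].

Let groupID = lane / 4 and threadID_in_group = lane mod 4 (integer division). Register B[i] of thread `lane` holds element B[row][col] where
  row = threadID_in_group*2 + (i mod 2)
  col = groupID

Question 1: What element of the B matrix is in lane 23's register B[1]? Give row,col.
lane 23: gid=5 (23/4), tid=3 (23%4)
i=1: r=3*2+1=7, c=gid=5

7,5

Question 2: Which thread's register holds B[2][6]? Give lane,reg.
25,0

c:6=>grp=6  r:2=>tig=1,lo=0
L=6*4+1=25  i=0=0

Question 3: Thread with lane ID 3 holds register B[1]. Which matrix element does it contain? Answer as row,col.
lane 3: gr=0 (3/4), th=3 (3%4)
i=1: r=3*2+1=7, c=gr=0

7,0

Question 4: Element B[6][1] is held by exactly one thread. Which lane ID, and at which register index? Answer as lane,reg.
7,0

c=1⇒gr=1  r=6⇒th=3,odd=0
L=1*4+3=7  i=0=0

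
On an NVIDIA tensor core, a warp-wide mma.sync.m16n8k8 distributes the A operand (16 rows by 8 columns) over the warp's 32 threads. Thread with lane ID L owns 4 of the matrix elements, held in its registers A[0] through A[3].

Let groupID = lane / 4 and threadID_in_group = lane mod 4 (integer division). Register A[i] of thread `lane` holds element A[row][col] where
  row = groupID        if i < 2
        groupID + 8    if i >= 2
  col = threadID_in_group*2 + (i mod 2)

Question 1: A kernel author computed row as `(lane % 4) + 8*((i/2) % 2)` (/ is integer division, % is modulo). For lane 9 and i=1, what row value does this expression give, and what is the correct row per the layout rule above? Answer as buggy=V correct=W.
`(lane % 4) + 8*((i/2) % 2)`[9,1]→1
lane 9: G=2 (9/4), T=1 (9%4)
i=1: r=2+0=2, c=1*2+1=3
row: 1 vs 2

buggy=1 correct=2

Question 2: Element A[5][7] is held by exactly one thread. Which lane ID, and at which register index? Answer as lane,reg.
r=5->g=5,rb=0  c=7->t=3,b0=1
L=5*4+3=23  i=0*2+1=1

23,1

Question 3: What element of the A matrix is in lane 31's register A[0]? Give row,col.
7,6

lane 31: gr=7 (31/4), th=3 (31%4)
i=0: r=7+0=7, c=3*2+0=6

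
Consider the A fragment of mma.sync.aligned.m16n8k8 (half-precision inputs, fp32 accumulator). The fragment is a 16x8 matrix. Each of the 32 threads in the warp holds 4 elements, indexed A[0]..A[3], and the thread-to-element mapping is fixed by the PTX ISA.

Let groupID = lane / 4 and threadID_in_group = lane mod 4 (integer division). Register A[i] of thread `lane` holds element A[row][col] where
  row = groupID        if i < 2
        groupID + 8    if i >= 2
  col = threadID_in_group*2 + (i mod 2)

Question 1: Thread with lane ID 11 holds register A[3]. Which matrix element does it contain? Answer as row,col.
10,7

L=11->gid=11>>2=2, tid=11&3=3
[3]->row 2+8=10  col 3·2+1=7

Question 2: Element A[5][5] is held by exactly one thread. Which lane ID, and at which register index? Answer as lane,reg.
r:5=>grp=5,rB=0  c:5=>tig=2,lo=1
L=5*4+2=22  i=0*2+1=1

22,1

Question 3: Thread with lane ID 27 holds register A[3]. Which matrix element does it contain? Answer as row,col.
lane 27→27/4=6, 27 mod 4=3
i=3  r:6+8→14  c:2·3+1→7

14,7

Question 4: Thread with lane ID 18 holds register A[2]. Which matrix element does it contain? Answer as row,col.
12,4

L=18->gid=18>>2=4, tid=18&3=2
[2]->row 4+8=12  col 2·2+0=4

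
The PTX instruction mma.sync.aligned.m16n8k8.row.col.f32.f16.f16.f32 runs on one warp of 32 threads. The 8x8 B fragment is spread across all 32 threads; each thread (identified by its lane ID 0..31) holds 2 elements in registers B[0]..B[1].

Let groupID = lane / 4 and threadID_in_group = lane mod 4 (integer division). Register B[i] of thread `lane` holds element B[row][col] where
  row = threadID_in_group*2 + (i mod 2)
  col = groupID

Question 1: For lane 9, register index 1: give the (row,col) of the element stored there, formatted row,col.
9: gr=2,th=1
[1] (1*2+1,2) = (3,2)

3,2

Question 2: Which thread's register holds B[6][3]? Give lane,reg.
c:3=>grp=3  r:6=>tig=3,lo=0
L=3*4+3=15  i=0=0

15,0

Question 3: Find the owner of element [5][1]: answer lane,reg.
6,1

c:1=>grp=1  r:5=>tig=2,lo=1
L=1*4+2=6  i=1=1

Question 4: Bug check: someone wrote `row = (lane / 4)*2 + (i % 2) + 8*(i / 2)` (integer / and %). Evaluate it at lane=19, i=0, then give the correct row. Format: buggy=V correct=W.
buggy=8 correct=6

`(lane / 4)*2 + (i % 2) + 8*(i / 2)`[19,0]→8
lane 19: G=4 (19/4), T=3 (19%4)
i=0: r=3*2+0=6, c=G=4
row: 8 vs 6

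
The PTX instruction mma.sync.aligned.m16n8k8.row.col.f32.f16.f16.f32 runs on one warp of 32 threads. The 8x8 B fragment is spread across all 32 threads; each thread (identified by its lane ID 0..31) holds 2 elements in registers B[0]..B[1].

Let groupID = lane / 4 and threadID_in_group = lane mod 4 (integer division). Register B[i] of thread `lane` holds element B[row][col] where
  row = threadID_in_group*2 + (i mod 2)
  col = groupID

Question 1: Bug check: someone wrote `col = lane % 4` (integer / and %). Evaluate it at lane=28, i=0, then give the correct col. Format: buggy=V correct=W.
`lane % 4`[28,0]⇒0
28: gr=7,th=0
[0] (0*2+0,7) = (0,7)
col: 0 vs 7

buggy=0 correct=7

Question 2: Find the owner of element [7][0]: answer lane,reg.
c:0=>grp=0  r:7=>tig=3,lo=1
L=0*4+3=3  i=1=1

3,1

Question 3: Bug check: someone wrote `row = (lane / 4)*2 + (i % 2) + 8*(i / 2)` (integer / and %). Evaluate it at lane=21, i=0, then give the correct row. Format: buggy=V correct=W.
`(lane / 4)*2 + (i % 2) + 8*(i / 2)`[21,0]⇒10
lane 21⇒21/4=5, 21 mod 4=1
i=0  r:2·1+0⇒2  c:5
row: 10 vs 2

buggy=10 correct=2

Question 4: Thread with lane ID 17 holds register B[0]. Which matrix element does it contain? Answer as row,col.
lane 17: grp=4 (17/4), tig=1 (17%4)
i=0: r=1*2+0=2, c=grp=4

2,4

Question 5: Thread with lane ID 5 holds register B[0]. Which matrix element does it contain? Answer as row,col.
2,1

lane 5: gid=1 (5/4), tid=1 (5%4)
i=0: r=1*2+0=2, c=gid=1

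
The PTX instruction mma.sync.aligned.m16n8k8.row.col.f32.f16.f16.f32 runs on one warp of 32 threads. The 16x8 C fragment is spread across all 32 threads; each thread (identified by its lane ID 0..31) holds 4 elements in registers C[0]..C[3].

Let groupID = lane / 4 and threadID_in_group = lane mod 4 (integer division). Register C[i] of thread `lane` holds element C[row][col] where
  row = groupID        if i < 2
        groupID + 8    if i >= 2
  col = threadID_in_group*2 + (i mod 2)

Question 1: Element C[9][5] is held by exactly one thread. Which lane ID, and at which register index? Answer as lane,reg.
6,3

r=9->g=1,rb=1  c=5->t=2,b0=1
L=1*4+2=6  i=1*2+1=3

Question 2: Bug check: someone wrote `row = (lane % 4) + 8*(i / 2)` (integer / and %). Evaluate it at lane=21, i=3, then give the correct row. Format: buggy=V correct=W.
`(lane % 4) + 8*(i / 2)`[21,3]→9
lane 21→21/4=5, 21 mod 4=1
i=3  r:5+8→13  c:2·1+1→3
row: 9 vs 13

buggy=9 correct=13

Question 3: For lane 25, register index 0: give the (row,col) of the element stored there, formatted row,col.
6,2

L=25->gid=25>>2=6, tid=25&3=1
[0]->row 6+0=6  col 1·2+0=2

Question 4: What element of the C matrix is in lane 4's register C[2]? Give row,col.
9,0

4: g=1,t=0
[2] (1+8,0*2+0) = (9,0)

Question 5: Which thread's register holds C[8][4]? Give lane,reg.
2,2

r: 8->gid=0,r8=1  c: 4->tid=2,i&1=0
L=0*4+2=2  i=1*2+0=2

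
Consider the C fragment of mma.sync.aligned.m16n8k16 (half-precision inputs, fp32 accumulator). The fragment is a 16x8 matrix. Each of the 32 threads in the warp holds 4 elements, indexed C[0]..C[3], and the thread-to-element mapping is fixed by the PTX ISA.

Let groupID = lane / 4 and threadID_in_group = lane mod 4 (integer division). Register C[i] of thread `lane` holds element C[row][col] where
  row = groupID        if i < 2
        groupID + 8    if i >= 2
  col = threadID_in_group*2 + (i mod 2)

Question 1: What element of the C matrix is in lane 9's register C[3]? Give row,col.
9: gr=2,th=1
[3] (2+8,1*2+1) = (10,3)

10,3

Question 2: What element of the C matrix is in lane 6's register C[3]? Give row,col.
lane 6: gr=1 (6/4), th=2 (6%4)
i=3: r=1+8=9, c=2*2+1=5

9,5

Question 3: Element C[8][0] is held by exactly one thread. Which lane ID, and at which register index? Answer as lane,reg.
r:8=>grp=0,rB=1  c:0=>tig=0,lo=0
L=0*4+0=0  i=1*2+0=2

0,2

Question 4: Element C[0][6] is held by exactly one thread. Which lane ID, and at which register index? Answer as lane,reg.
3,0

r=0⇒gr=0,Rb=0  c=6⇒th=3,odd=0
L=0*4+3=3  i=0*2+0=0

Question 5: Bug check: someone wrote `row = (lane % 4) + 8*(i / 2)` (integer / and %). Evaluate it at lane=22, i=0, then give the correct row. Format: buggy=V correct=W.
buggy=2 correct=5

`(lane % 4) + 8*(i / 2)`[22,0]->2
L=22->gid=22>>2=5, tid=22&3=2
[0]->row 5+0=5  col 2·2+0=4
row: 2 vs 5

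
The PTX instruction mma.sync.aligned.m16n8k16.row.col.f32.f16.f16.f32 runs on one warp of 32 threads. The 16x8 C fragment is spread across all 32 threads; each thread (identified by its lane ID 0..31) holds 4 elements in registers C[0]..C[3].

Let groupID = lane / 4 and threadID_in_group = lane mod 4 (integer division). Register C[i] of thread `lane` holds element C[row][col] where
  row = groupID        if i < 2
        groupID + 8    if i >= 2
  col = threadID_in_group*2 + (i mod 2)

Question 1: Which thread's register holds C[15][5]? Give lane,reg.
30,3

r: 15->gid=7,r8=1  c: 5->tid=2,i&1=1
L=7*4+2=30  i=1*2+1=3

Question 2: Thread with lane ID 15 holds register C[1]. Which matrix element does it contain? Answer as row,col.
lane 15→15/4=3, 15 mod 4=3
i=1  r:3+0→3  c:2·3+1→7

3,7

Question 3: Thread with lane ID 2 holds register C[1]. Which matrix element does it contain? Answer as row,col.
0,5

lane 2: G=0 (2/4), T=2 (2%4)
i=1: r=0+0=0, c=2*2+1=5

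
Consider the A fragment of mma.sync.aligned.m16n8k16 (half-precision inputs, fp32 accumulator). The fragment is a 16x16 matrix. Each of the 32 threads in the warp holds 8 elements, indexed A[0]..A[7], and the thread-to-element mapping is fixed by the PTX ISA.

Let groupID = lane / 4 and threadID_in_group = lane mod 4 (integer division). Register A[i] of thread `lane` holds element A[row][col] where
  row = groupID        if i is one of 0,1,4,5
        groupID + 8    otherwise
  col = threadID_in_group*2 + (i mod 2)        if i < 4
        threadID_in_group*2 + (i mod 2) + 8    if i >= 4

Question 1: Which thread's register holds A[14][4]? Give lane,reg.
26,2

r: 14->gid=6,r8=1  c: 4->c8=0,tid=2,i&1=0
L=6*4+2=26  i=0*4+1*2+0=2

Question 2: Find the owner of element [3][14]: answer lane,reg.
15,4

r=3→G=3,rhi=0  c=14→chi=1,T=3,p=0
L=3*4+3=15  i=1*4+0*2+0=4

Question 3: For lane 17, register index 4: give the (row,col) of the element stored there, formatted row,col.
4,10

lane 17: grp=4 (17/4), tig=1 (17%4)
i=4: r=4+0=4, c=1*2+0+8=10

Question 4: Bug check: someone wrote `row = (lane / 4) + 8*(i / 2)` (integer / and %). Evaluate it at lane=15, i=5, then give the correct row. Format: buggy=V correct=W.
buggy=19 correct=3

`(lane / 4) + 8*(i / 2)`[15,5]->19
lane 15: gid=3 (15/4), tid=3 (15%4)
i=5: r=3+0=3, c=3*2+1+8=15
row: 19 vs 3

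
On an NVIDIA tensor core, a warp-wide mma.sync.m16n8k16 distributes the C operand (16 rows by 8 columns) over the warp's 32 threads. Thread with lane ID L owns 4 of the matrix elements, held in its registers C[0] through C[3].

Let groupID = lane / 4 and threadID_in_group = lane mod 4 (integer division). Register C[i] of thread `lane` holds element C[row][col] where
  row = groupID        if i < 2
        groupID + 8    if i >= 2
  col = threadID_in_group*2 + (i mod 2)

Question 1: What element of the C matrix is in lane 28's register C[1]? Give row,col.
7,1

L=28→G=28>>2=7, T=28&3=0
[1]→row 7+0=7  col 0·2+1=1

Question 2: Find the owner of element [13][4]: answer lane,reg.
22,2

r=13->g=5,rb=1  c=4->t=2,b0=0
L=5*4+2=22  i=1*2+0=2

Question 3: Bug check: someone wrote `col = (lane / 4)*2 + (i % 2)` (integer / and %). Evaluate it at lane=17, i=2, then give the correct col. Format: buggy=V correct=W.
`(lane / 4)*2 + (i % 2)`[17,2]=>8
17: grp=4,tig=1
[2] (4+8,1*2+0) = (12,2)
col: 8 vs 2

buggy=8 correct=2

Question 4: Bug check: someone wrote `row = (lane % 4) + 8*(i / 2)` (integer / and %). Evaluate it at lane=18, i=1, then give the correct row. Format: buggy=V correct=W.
`(lane % 4) + 8*(i / 2)`[18,1]⇒2
lane 18⇒18/4=4, 18 mod 4=2
i=1  r:4+0⇒4  c:2·2+1⇒5
row: 2 vs 4

buggy=2 correct=4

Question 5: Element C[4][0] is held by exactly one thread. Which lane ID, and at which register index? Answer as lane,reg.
16,0

r: 4->gid=4,r8=0  c: 0->tid=0,i&1=0
L=4*4+0=16  i=0*2+0=0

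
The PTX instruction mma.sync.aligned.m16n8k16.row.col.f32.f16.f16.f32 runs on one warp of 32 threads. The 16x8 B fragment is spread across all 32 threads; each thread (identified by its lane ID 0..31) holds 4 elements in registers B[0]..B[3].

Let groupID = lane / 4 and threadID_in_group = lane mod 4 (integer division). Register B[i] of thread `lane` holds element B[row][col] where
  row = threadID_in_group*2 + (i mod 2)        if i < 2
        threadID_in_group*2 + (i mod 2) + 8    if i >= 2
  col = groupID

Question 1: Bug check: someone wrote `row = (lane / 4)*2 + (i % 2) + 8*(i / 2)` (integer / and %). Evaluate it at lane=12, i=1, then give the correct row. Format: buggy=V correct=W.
`(lane / 4)*2 + (i % 2) + 8*(i / 2)`[12,1]⇒7
12: gr=3,th=0
[1] (0*2+1+0,3) = (1,3)
row: 7 vs 1

buggy=7 correct=1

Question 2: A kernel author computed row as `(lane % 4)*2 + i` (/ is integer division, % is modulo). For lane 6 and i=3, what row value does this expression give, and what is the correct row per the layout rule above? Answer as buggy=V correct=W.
`(lane % 4)*2 + i`[6,3]->7
lane 6: g=1 (6/4), t=2 (6%4)
i=3: r=2*2+1+8=13, c=g=1
row: 7 vs 13

buggy=7 correct=13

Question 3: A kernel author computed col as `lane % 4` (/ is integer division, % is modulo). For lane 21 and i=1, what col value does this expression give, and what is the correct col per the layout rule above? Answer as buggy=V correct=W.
`lane % 4`[21,1]⇒1
L=21⇒gr=21>>2=5, th=21&3=1
[1]⇒row 1·2+1+0=3  col gr=5
col: 1 vs 5

buggy=1 correct=5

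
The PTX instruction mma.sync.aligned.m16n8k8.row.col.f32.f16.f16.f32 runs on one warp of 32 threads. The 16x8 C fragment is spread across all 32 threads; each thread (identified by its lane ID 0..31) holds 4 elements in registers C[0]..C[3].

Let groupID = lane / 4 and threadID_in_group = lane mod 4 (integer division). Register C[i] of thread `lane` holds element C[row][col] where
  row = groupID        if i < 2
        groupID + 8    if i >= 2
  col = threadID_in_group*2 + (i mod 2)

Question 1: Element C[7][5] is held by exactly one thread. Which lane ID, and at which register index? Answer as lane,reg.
r=7→G=7,rhi=0  c=5→T=2,p=1
L=7*4+2=30  i=0*2+1=1

30,1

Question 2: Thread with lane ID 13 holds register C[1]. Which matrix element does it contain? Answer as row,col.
3,3

13: gr=3,th=1
[1] (3+0,1*2+1) = (3,3)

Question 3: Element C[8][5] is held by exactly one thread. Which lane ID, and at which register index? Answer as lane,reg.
2,3

r:8=>grp=0,rB=1  c:5=>tig=2,lo=1
L=0*4+2=2  i=1*2+1=3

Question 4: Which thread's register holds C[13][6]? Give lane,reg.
r:13=>grp=5,rB=1  c:6=>tig=3,lo=0
L=5*4+3=23  i=1*2+0=2

23,2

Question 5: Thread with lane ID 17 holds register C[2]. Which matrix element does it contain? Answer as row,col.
12,2

lane 17: G=4 (17/4), T=1 (17%4)
i=2: r=4+8=12, c=1*2+0=2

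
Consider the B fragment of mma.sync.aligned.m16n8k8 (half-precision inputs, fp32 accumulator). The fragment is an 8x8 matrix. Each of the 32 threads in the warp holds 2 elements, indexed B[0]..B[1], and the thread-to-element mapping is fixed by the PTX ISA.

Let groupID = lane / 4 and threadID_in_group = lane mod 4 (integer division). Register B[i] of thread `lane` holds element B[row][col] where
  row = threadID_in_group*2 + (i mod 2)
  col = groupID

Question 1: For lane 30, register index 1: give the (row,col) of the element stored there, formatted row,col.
5,7

lane 30: G=7 (30/4), T=2 (30%4)
i=1: r=2*2+1=5, c=G=7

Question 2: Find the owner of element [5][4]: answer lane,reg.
c=4->g=4  r=5->t=2,b0=1
L=4*4+2=18  i=1=1

18,1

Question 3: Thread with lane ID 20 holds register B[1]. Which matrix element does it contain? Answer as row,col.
1,5

lane 20: gid=5 (20/4), tid=0 (20%4)
i=1: r=0*2+1=1, c=gid=5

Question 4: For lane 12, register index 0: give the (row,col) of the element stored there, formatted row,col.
0,3

L=12=>grp=12>>2=3, tig=12&3=0
[0]=>row 0·2+0=0  col grp=3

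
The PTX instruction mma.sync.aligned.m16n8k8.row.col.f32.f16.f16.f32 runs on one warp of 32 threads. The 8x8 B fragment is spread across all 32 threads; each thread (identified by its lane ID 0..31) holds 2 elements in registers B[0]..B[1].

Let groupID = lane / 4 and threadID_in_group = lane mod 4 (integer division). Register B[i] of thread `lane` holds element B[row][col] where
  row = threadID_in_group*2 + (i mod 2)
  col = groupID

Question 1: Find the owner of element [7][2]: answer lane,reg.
11,1

c=2⇒gr=2  r=7⇒th=3,odd=1
L=2*4+3=11  i=1=1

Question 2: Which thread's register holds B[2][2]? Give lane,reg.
c=2->g=2  r=2->t=1,b0=0
L=2*4+1=9  i=0=0

9,0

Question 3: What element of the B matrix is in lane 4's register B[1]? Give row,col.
lane 4: G=1 (4/4), T=0 (4%4)
i=1: r=0*2+1=1, c=G=1

1,1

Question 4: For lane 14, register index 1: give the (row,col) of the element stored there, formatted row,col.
lane 14→14/4=3, 14 mod 4=2
i=1  r:2·2+1→5  c:3

5,3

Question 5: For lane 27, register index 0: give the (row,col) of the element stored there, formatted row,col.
6,6

lane 27: grp=6 (27/4), tig=3 (27%4)
i=0: r=3*2+0=6, c=grp=6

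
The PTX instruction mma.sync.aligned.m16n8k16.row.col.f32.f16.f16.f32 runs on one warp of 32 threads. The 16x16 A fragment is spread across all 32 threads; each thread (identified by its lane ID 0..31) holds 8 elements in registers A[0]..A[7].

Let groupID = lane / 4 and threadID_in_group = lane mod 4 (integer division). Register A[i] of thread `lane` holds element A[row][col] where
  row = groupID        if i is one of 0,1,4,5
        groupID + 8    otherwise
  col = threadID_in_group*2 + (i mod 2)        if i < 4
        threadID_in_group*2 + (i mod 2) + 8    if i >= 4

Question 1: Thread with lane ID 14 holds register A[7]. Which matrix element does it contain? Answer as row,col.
11,13

lane 14: gr=3 (14/4), th=2 (14%4)
i=7: r=3+8=11, c=2*2+1+8=13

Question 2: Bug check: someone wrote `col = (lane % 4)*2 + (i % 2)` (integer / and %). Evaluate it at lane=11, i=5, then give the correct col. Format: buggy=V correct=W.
buggy=7 correct=15

`(lane % 4)*2 + (i % 2)`[11,5]⇒7
lane 11: gr=2 (11/4), th=3 (11%4)
i=5: r=2+0=2, c=3*2+1+8=15
col: 7 vs 15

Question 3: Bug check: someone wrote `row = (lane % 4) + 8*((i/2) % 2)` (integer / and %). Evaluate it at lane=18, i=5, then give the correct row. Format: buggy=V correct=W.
buggy=2 correct=4

`(lane % 4) + 8*((i/2) % 2)`[18,5]=>2
lane 18: grp=4 (18/4), tig=2 (18%4)
i=5: r=4+0=4, c=2*2+1+8=13
row: 2 vs 4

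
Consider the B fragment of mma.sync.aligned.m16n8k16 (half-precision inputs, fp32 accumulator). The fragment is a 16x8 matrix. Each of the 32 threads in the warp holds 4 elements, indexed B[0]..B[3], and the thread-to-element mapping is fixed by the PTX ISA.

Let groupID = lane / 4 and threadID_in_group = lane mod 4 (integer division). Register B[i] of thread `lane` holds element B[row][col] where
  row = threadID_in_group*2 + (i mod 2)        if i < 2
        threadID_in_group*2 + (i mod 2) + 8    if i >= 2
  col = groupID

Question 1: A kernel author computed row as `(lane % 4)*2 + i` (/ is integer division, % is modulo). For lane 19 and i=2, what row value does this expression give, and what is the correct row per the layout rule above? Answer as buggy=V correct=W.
buggy=8 correct=14

`(lane % 4)*2 + i`[19,2]=>8
lane 19=>19/4=4, 19 mod 4=3
i=2  r:2·3+0+8=>14  c:4
row: 8 vs 14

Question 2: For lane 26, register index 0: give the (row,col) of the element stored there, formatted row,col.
lane 26->26/4=6, 26 mod 4=2
i=0  r:2·2+0+0->4  c:6

4,6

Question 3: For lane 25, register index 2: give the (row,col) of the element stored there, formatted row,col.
L=25=>grp=25>>2=6, tig=25&3=1
[2]=>row 1·2+0+8=10  col grp=6

10,6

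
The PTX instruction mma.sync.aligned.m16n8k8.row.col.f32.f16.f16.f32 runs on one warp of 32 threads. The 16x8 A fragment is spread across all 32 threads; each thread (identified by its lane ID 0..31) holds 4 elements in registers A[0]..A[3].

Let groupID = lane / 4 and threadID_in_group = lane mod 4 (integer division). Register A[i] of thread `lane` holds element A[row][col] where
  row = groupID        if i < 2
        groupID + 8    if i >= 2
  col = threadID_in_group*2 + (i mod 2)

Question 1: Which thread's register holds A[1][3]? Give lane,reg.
r:1=>grp=1,rB=0  c:3=>tig=1,lo=1
L=1*4+1=5  i=0*2+1=1

5,1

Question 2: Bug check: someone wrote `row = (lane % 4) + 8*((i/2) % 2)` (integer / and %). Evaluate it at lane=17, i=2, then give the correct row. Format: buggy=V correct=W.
buggy=9 correct=12

`(lane % 4) + 8*((i/2) % 2)`[17,2]→9
lane 17→17/4=4, 17 mod 4=1
i=2  r:4+8→12  c:2·1+0→2
row: 9 vs 12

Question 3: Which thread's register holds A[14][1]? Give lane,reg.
24,3

r: 14->gid=6,r8=1  c: 1->tid=0,i&1=1
L=6*4+0=24  i=1*2+1=3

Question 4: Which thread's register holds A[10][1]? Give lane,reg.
r=10→G=2,rhi=1  c=1→T=0,p=1
L=2*4+0=8  i=1*2+1=3

8,3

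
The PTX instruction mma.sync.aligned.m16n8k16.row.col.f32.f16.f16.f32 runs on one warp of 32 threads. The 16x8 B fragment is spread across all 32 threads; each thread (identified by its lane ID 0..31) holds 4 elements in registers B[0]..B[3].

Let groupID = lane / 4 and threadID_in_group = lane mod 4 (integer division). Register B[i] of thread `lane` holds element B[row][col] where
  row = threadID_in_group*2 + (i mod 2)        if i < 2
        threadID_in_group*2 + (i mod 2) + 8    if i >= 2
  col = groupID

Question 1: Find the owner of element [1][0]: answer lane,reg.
0,1

c=0->g=0  r=1->rb=0,t=0,b0=1
L=0*4+0=0  i=0*2+1=1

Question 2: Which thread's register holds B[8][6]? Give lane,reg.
c=6⇒gr=6  r=8⇒Rb=1,th=0,odd=0
L=6*4+0=24  i=1*2+0=2

24,2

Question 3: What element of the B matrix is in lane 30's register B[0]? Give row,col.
lane 30->30/4=7, 30 mod 4=2
i=0  r:2·2+0+0->4  c:7

4,7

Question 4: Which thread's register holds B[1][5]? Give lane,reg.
c=5->g=5  r=1->rb=0,t=0,b0=1
L=5*4+0=20  i=0*2+1=1

20,1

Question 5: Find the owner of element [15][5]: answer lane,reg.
c=5⇒gr=5  r=15⇒Rb=1,th=3,odd=1
L=5*4+3=23  i=1*2+1=3

23,3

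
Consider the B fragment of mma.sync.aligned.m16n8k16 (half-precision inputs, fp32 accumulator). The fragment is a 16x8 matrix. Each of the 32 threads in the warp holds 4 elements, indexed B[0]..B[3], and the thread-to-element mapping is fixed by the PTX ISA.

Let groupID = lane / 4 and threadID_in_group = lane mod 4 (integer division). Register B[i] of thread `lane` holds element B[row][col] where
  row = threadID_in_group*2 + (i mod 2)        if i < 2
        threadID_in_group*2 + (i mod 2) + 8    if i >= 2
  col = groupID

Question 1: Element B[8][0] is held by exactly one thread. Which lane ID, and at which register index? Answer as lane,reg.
0,2

c=0⇒gr=0  r=8⇒Rb=1,th=0,odd=0
L=0*4+0=0  i=1*2+0=2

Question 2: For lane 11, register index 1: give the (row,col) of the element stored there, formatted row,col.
7,2

lane 11: g=2 (11/4), t=3 (11%4)
i=1: r=3*2+1+0=7, c=g=2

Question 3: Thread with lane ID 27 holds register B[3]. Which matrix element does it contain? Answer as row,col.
15,6

27: gid=6,tid=3
[3] (3*2+1+8,6) = (15,6)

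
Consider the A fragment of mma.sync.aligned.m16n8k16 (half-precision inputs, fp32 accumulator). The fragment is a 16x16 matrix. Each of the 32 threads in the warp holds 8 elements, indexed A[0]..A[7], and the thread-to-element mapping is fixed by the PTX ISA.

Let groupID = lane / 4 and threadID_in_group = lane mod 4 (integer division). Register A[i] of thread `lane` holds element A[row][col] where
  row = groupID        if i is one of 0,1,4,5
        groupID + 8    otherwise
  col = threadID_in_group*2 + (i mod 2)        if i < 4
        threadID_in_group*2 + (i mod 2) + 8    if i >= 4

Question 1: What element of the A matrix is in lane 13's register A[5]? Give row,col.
3,11

L=13->gid=13>>2=3, tid=13&3=1
[5]->row 3+0=3  col 1·2+1+8=11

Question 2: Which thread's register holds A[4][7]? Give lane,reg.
r: 4->gid=4,r8=0  c: 7->c8=0,tid=3,i&1=1
L=4*4+3=19  i=0*4+0*2+1=1

19,1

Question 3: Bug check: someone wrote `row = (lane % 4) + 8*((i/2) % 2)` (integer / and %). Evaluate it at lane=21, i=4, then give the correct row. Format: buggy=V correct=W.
`(lane % 4) + 8*((i/2) % 2)`[21,4]→1
L=21→G=21>>2=5, T=21&3=1
[4]→row 5+0=5  col 1·2+0+8=10
row: 1 vs 5

buggy=1 correct=5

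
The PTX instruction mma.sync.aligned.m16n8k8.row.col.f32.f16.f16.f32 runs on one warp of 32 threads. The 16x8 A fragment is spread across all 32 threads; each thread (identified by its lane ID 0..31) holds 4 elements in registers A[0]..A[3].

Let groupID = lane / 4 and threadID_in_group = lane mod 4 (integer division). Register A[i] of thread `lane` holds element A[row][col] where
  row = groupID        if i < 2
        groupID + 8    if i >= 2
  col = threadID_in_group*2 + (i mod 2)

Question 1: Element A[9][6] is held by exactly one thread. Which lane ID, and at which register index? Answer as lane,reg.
7,2

r=9⇒gr=1,Rb=1  c=6⇒th=3,odd=0
L=1*4+3=7  i=1*2+0=2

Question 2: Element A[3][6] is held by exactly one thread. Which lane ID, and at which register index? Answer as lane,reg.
r=3->g=3,rb=0  c=6->t=3,b0=0
L=3*4+3=15  i=0*2+0=0

15,0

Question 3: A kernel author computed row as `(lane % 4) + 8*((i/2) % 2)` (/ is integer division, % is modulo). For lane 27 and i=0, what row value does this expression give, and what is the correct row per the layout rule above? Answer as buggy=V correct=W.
`(lane % 4) + 8*((i/2) % 2)`[27,0]=>3
lane 27=>27/4=6, 27 mod 4=3
i=0  r:6+0=>6  c:2·3+0=>6
row: 3 vs 6

buggy=3 correct=6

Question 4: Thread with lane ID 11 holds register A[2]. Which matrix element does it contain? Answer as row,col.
11: G=2,T=3
[2] (2+8,3*2+0) = (10,6)

10,6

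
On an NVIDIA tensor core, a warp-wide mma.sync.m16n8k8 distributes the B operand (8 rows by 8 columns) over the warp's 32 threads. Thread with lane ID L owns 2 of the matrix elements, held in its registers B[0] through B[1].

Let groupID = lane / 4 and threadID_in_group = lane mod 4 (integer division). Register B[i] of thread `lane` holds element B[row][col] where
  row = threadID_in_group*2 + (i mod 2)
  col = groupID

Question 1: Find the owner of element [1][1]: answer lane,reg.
4,1

c: 1->gid=1  r: 1->tid=0,i&1=1
L=1*4+0=4  i=1=1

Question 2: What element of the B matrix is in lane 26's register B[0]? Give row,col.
26: gr=6,th=2
[0] (2*2+0,6) = (4,6)

4,6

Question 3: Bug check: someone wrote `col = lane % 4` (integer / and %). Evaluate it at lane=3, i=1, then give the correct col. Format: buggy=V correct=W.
`lane % 4`[3,1]=>3
lane 3=>3/4=0, 3 mod 4=3
i=1  r:2·3+1=>7  c:0
col: 3 vs 0

buggy=3 correct=0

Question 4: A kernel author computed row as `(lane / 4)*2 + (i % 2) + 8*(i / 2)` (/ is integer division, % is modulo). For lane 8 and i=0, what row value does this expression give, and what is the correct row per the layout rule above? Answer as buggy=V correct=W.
buggy=4 correct=0

`(lane / 4)*2 + (i % 2) + 8*(i / 2)`[8,0]→4
8: G=2,T=0
[0] (0*2+0,2) = (0,2)
row: 4 vs 0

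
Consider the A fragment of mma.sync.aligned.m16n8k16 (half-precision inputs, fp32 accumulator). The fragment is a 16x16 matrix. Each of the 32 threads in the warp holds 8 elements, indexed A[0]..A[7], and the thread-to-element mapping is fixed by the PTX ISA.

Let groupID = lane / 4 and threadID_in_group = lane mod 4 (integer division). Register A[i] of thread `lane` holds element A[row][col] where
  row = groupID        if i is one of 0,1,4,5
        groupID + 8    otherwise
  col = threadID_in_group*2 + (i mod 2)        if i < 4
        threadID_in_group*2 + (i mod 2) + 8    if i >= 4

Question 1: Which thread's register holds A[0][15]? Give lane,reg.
r=0⇒gr=0,Rb=0  c=15⇒Cb=1,th=3,odd=1
L=0*4+3=3  i=1*4+0*2+1=5

3,5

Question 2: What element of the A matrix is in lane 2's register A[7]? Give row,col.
L=2→G=2>>2=0, T=2&3=2
[7]→row 0+8=8  col 2·2+1+8=13

8,13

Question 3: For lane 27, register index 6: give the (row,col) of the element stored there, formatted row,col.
27: grp=6,tig=3
[6] (6+8,3*2+0+8) = (14,14)

14,14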